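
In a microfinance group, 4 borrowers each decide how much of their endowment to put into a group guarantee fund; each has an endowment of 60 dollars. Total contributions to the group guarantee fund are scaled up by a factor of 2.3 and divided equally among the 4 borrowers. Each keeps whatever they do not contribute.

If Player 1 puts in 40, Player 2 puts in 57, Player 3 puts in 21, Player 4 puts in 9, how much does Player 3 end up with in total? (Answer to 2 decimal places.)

112.03 dollars

Total contributed: 40 + 57 + 21 + 9 = 127.
Each receives 2.3 × 127 / 4 = 73.03 from the group guarantee fund.
Player 3 keeps 60 − 21 = 39, so Player 3's payoff is 39 + 73.03 = 112.03.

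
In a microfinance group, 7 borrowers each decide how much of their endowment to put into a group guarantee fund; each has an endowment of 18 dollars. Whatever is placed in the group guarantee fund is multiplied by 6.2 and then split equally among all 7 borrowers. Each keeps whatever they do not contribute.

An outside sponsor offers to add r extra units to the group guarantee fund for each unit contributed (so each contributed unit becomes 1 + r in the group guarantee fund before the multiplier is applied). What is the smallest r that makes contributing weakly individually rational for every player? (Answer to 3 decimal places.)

With matching at rate r, one contributed unit becomes (1 + r) in the group guarantee fund and returns 6.2 × (1 + r) / 7 to the contributor.
Setting this equal to 1: 1 + r = 7/6.2 = 1.1290.
So the minimum matching rate is r = 1.1290 − 1 = 0.129.

0.129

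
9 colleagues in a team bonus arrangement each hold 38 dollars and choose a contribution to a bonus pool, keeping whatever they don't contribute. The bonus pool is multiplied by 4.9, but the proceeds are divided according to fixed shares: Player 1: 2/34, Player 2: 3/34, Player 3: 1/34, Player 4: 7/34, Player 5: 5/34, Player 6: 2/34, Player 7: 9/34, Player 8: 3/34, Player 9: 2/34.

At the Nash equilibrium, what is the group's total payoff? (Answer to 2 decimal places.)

638.40 dollars

Each unit j contributes comes back to j as 4.9 × (j's share), so j prefers to contribute only if that share exceeds 1/4.9 = 0.2041; otherwise keeping the unit dominates.
Player 4 and Player 7 are above the threshold, contributing 38 each; the remaining 7 contribute 0. Total contributed: 76.
The bonus pool pays out 4.9 × 76 = 372.40 in total (split across the unequal shares, but the aggregate is all that matters for the group sum).
The 7 free-riders keep 38 each, adding 266. Group total = 266 + 372.40 = 638.40.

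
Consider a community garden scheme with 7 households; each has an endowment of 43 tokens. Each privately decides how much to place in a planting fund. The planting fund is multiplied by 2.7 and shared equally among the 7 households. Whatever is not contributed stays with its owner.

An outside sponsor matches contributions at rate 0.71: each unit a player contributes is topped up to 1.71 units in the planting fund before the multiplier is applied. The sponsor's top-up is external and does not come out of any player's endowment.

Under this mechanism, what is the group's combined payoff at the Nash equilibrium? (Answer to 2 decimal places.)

301.00 tokens

With the mechanism, a contributed unit returns 2.7 × 1.71 / 7 = 0.6596 per unit of net cost — still below 1 — so contributing 0 remains dominant for every player.
Everyone keeps their endowment and the group total is 7 × 43 = 301.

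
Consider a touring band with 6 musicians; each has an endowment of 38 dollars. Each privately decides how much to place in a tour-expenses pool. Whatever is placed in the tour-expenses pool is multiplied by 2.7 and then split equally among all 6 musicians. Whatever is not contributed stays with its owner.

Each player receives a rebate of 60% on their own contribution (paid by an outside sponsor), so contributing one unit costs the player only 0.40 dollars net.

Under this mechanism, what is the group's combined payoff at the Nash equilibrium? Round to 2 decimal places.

The effective private return per unit is now (2.7/6) / 0.40 = 1.1250 > 1, so every player's dominant strategy flips to full contribution.
So the Nash equilibrium is full contribution by all 6; the group earns 6 × (38 × 0.60 + 2.7 × 38) = 752.40.

752.40 dollars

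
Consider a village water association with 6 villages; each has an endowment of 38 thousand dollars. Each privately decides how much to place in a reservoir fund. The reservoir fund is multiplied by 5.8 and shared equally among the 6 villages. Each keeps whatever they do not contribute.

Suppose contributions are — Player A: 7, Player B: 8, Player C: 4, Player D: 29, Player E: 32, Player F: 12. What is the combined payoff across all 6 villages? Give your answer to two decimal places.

669.60 thousand dollars

Total contributed: 7 + 8 + 4 + 29 + 32 + 12 = 92; total kept: 6 × 38 − 92 = 136.
The reservoir fund pays out 5.8 × 92 = 533.60 in aggregate.
Group total = 136 + 533.60 = 669.60.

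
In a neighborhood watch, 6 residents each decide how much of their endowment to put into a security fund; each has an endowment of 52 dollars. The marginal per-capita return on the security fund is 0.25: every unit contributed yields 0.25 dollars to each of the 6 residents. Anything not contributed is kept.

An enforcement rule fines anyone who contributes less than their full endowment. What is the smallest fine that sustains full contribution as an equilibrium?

Given the others contribute fully, the best deviation is to contribute 0 (any partial contribution still incurs the fine and gives up units whose private return 0.25 is below 1).
Deviating from 52 to 0 saves 52 dollars but forfeits the deviator's share of the drop in the security fund: 0.25 × 52 = 13.00.
So the deviation gain is 52 − 13.00 = 39.00, and the fine must be at least 39.00 dollars to wipe it out.

39.00 dollars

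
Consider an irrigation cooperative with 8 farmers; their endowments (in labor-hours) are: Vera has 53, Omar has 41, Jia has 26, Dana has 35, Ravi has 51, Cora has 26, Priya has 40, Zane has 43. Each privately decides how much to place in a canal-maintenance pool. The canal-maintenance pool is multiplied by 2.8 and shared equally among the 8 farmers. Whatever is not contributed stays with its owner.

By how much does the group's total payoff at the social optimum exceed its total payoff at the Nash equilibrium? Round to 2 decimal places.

The private return per contributed unit is 2.8/8 = 0.3500 < 1 for every player regardless of endowment, so the Nash equilibrium is zero contribution and the group total is Σ E_j = 53 + 41 + 26 + 35 + 51 + 26 + 40 + 43 = 315.
Each contributed unit returns 2.800 to the group, so the social optimum is full contribution by everyone: group total = 2.800 × 315 = 882.00.
Efficiency loss = (2.800 − 1) × 315 = 567.00.

567.00 labor-hours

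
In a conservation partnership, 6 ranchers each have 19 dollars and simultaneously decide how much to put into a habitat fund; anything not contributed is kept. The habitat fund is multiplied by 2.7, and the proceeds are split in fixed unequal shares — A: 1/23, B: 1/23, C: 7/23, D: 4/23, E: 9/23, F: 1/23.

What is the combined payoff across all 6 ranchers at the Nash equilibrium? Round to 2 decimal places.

146.30 dollars

Player j's private return per contributed unit is 2.7 × (j's share). Contributing is weakly dominant for j when that share is at least 1/2.7 = 0.3704, and contributing 0 is dominant otherwise.
E alone (share 9/23) is above the threshold, contributing 19; the remaining 5 contribute 0. Total contributed: 19.
The habitat fund pays out 2.7 × 19 = 51.30 in total (split across the unequal shares, but the aggregate is all that matters for the group sum).
The 5 free-riders keep 19 each, adding 95. Group total = 95 + 51.30 = 146.30.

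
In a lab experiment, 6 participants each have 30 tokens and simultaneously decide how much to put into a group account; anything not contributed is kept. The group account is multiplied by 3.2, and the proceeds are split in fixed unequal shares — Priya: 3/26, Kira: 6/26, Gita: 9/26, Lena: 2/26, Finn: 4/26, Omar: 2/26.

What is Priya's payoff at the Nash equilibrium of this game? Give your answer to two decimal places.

Player j's private return per contributed unit is 3.2 × (j's share). Contributing is weakly dominant for j when that share is at least 1/3.2 = 0.3125, and contributing 0 is dominant otherwise.
The only share above 0.3125 is Gita's 9/26, contributing 30; the remaining 5 contribute 0. Total contributed: 30.
Priya keeps 30 and receives 3.2 × 30 × 3/26 = 11.08 from the group account, for a payoff of 41.08.

41.08 tokens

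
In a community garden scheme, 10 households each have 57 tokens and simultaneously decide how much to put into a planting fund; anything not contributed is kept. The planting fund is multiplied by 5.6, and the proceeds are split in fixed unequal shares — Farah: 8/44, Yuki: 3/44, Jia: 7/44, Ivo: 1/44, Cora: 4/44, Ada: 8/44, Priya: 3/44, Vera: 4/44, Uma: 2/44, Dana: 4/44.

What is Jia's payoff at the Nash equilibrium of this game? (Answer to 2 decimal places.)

158.56 tokens

For player j, contributing a unit is worthwhile iff 5.6 × (j's share) ≥ 1, i.e. iff j's share is at least 0.1786.
Farah and Ada are above the threshold, contributing 57 each; the remaining 8 contribute 0. Total contributed: 114.
Jia keeps 57 and receives 5.6 × 114 × 7/44 = 101.56 from the planting fund, for a payoff of 158.56.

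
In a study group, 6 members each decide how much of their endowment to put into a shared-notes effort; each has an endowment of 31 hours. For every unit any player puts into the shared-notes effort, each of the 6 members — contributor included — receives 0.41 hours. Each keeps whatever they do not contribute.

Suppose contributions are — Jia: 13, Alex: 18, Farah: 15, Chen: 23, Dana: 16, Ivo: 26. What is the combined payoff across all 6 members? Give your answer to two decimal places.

Total contributed: 13 + 18 + 15 + 23 + 16 + 26 = 111; total kept: 6 × 31 − 111 = 75.
The shared-notes effort pays out 0.41 × 6 × 111 = 273.06 in aggregate.
Group total = 75 + 273.06 = 348.06.

348.06 hours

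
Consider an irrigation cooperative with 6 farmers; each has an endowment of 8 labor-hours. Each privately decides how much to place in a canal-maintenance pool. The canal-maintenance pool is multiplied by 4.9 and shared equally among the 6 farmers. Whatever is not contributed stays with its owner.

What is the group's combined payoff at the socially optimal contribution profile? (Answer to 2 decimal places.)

Each contributed unit returns 4.900 to the group as a whole (0.8167 to each of 6 players), which exceeds 1, so the social optimum is full contribution: group total = 4.900 × 48 = 235.20.

235.20 labor-hours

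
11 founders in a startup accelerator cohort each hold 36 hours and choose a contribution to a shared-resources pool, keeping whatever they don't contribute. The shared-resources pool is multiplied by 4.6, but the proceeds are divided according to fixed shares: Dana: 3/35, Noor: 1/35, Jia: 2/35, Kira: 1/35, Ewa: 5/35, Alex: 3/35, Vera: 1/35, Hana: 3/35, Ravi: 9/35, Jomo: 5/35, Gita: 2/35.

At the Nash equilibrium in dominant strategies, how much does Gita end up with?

Each unit j contributes comes back to j as 4.6 × (j's share), so j prefers to contribute only if that share exceeds 1/4.6 = 0.2174; otherwise keeping the unit dominates.
Only Ravi (9/35) clears that bar, contributing 36; the remaining 10 contribute 0. Total contributed: 36.
Gita keeps 36 and receives 4.6 × 36 × 2/35 = 9.46 from the shared-resources pool, for a payoff of 45.46.

45.46 hours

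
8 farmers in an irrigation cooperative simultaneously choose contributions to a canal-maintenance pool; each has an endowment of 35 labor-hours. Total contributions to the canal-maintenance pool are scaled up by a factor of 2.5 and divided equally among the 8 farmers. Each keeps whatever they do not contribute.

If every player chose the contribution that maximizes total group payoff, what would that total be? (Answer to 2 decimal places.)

Each contributed unit returns 2.500 to the group as a whole (0.3125 to each of 8 players), which exceeds 1, so the social optimum is full contribution: group total = 2.500 × 280 = 700.00.

700.00 labor-hours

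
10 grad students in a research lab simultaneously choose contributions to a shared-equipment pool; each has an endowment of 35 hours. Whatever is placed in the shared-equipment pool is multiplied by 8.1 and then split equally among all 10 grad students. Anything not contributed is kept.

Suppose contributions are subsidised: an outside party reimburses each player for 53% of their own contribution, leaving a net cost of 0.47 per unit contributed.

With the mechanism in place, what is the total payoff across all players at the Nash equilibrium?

Under the mechanism each unit contributed yields (8.1/10) / 0.47 = 1.7234 back to its contributor per unit of net cost, which exceeds 1, making full contribution the dominant choice for everyone.
So the Nash equilibrium is full contribution by all 10; the group earns 10 × (35 × 0.53 + 8.1 × 35) = 3020.50.

3020.50 hours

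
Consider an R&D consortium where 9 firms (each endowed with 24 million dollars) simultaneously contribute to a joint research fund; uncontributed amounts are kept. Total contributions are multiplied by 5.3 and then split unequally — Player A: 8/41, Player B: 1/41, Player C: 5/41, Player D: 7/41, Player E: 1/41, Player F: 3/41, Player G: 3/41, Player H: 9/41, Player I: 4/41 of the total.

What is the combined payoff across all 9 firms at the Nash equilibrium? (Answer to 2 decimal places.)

422.40 million dollars

For player j, contributing a unit is worthwhile iff 5.3 × (j's share) ≥ 1, i.e. iff j's share is at least 0.1887.
Player A and Player H clear that bar, contributing 24 each; the remaining 7 contribute 0. Total contributed: 48.
The joint research fund pays out 5.3 × 48 = 254.40 in total (split across the unequal shares, but the aggregate is all that matters for the group sum).
The 7 free-riders keep 24 each, adding 168. Group total = 168 + 254.40 = 422.40.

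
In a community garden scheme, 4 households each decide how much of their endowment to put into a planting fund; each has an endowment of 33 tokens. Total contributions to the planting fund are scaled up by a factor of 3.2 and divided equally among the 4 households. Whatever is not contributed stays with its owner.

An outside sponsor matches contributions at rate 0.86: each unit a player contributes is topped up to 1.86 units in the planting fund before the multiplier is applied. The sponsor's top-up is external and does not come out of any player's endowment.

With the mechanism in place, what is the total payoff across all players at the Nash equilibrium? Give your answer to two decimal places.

785.66 tokens

Under the mechanism each unit contributed yields 3.2 × 1.86 / 4 = 1.4880 back to its contributor per unit of net cost, which exceeds 1, making full contribution the dominant choice for everyone.
So the Nash equilibrium is full contribution by all 4; the group earns 3.2 × 1.86 × 132 = 785.66.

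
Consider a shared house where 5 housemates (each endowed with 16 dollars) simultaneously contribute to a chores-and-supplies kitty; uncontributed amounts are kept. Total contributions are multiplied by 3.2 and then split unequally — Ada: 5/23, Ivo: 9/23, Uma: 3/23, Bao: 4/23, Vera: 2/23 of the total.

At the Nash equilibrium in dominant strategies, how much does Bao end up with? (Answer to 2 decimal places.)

Player j's private return per contributed unit is 3.2 × (j's share). Contributing is weakly dominant for j when that share is at least 1/3.2 = 0.3125, and contributing 0 is dominant otherwise.
The only share above 0.3125 is Ivo's 9/23, contributing 16; the remaining 4 contribute 0. Total contributed: 16.
Bao keeps 16 and receives 3.2 × 16 × 4/23 = 8.90 from the chores-and-supplies kitty, for a payoff of 24.90.

24.90 dollars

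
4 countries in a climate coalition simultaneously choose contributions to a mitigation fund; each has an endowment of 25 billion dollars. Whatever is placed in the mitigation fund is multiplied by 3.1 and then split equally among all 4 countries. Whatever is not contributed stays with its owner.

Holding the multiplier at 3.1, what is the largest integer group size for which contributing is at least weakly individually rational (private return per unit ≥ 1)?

Private return per unit is 3.1/(group size), which is ≥ 1 whenever the group size is ≤ 3.1.
The largest such integer is 3.

3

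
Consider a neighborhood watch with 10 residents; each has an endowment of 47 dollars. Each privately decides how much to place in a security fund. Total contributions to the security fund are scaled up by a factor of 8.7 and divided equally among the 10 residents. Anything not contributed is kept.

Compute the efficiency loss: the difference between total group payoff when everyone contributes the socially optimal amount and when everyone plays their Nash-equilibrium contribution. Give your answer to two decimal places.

Each contributed unit returns 8.7/10 = 0.8700 to its contributor — below 1 — so contributing 0 is dominant for every player. At the Nash equilibrium everyone keeps their 47, and the group total is 10 × 47 = 470.
Each contributed unit returns 8.700 to the group as a whole (0.8700 to each of 10 players), which exceeds 1, so the social optimum is full contribution: group total = 8.700 × 470 = 4089.00.
Efficiency loss = 4089.00 − 470 = 3619.00.

3619.00 dollars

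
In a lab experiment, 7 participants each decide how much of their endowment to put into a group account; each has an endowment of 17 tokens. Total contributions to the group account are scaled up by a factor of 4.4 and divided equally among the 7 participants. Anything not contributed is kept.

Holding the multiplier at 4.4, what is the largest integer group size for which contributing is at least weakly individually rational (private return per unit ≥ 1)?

4

Private return per unit is 4.4/(group size), which is ≥ 1 whenever the group size is ≤ 4.4.
The largest such integer is 4.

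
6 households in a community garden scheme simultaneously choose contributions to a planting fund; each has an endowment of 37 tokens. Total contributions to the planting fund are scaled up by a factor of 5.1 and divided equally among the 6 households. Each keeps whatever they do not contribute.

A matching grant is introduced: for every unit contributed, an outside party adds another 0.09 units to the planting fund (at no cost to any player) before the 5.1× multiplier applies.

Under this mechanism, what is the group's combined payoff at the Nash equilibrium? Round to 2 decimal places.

With the mechanism, a contributed unit returns 5.1 × 1.09 / 6 = 0.9265 per unit of net cost — still below 1 — so contributing 0 remains dominant for every player.
At the Nash equilibrium no one contributes; group total payoff = 6 × 37 = 222.

222.00 tokens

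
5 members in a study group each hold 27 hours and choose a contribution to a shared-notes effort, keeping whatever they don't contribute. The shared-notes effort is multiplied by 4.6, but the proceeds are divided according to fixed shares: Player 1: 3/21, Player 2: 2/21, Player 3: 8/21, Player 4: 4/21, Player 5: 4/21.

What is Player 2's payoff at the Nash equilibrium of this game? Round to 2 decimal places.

38.83 hours

Each unit j contributes comes back to j as 4.6 × (j's share), so j prefers to contribute only if that share exceeds 1/4.6 = 0.2174; otherwise keeping the unit dominates.
Only Player 3 (8/21) clears that bar, contributing 27; the remaining 4 contribute 0. Total contributed: 27.
Player 2 keeps 27 and receives 4.6 × 27 × 2/21 = 11.83 from the shared-notes effort, for a payoff of 38.83.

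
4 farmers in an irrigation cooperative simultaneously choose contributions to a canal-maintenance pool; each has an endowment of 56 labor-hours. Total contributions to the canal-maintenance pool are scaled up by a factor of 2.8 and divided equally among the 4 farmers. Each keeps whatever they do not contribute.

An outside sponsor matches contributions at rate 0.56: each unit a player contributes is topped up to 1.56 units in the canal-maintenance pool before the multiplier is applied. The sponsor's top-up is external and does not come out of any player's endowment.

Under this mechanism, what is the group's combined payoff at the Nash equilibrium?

978.43 labor-hours

With the mechanism, a contributed unit returns 2.8 × 1.56 / 4 = 1.0920 per unit of net cost to the contributor — now above 1 — so contributing fully is weakly dominant for every player.
At the Nash equilibrium everyone contributes 56. Group total payoff = 2.8 × 1.56 × 224 = 978.43.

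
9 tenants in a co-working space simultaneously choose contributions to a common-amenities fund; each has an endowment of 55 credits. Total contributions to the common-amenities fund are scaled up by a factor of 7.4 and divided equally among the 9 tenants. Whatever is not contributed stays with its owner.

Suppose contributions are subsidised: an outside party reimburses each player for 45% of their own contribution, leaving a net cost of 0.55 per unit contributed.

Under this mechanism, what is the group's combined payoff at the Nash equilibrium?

3885.75 credits

The effective private return per unit is now (7.4/9) / 0.55 = 1.4949 > 1, so every player's dominant strategy flips to full contribution.
So the Nash equilibrium is full contribution by all 9; the group earns 9 × (55 × 0.45 + 7.4 × 55) = 3885.75.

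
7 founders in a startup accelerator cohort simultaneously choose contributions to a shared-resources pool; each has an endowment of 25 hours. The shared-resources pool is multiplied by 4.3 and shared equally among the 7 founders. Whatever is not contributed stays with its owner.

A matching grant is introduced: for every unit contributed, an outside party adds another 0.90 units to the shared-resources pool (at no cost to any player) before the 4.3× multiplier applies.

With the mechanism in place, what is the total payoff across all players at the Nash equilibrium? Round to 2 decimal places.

Under the mechanism each unit contributed yields 4.3 × 1.90 / 7 = 1.1671 back to its contributor per unit of net cost, which exceeds 1, making full contribution the dominant choice for everyone.
At the Nash equilibrium everyone contributes 25. Group total payoff = 4.3 × 1.90 × 175 = 1429.75.

1429.75 hours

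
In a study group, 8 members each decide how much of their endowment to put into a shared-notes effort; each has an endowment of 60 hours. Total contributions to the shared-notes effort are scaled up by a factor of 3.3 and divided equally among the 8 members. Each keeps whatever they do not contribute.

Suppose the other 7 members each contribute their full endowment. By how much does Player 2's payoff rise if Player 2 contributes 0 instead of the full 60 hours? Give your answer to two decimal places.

35.25 hours

Switching from a contribution of 60 to 0 lets Player 2 keep an extra 60 hours, but lowers the shared-notes effort by 60, which costs Player 2 their own share of that drop: 3.3/8 × 60 = 24.75.
Net gain = 60 − 24.75 = 35.25. The private return per contributed unit (0.4125) is below 1, so free-riding is indeed the best response regardless of what the others do.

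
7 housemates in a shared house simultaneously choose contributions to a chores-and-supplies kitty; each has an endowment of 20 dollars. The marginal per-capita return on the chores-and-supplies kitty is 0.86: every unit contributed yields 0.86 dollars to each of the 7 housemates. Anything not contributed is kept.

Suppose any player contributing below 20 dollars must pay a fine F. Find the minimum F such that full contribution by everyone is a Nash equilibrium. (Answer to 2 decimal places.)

Given the others contribute fully, the best deviation is to contribute 0 (any partial contribution still incurs the fine and gives up units whose private return 0.86 is below 1).
Deviating from 20 to 0 saves 20 dollars but forfeits the deviator's share of the drop in the chores-and-supplies kitty: 0.86 × 20 = 17.20.
So the deviation gain is 20 − 17.20 = 2.80, and the fine must be at least 2.80 dollars to wipe it out.

2.80 dollars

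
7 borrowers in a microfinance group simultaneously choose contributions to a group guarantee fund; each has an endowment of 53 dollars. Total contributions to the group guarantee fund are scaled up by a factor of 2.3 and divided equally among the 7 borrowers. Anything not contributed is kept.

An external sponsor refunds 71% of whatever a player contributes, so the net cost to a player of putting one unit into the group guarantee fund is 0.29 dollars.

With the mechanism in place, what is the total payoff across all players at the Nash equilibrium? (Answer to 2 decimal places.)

1116.71 dollars

The effective private return per unit is now (2.3/7) / 0.29 = 1.1330 > 1, so every player's dominant strategy flips to full contribution.
So the Nash equilibrium is full contribution by all 7; the group earns 7 × (53 × 0.71 + 2.3 × 53) = 1116.71.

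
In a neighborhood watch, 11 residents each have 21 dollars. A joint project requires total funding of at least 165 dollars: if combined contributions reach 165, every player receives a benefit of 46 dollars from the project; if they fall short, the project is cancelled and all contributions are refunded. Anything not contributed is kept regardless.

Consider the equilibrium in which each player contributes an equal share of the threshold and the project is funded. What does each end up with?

52 dollars

Equal share of the threshold: 165/11 = 15.
At this profile no one gains by cutting their contribution: any cut drops the total below 165, the project is cancelled, contributions are refunded, and the deviator ends with 21, which is less than 21 − 15 + 46 = 52. Contributing more than 15 just wastes the excess. So contributing exactly 15 is a best response.
Each player's payoff: 21 − 15 + 46 = 52.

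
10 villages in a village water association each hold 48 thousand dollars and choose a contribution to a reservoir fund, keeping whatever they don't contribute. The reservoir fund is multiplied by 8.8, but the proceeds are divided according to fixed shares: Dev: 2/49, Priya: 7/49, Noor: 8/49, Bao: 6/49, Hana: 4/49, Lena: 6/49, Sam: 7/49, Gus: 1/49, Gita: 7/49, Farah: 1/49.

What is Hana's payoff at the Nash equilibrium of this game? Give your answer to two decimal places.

254.89 thousand dollars

Player j's private return per contributed unit is 8.8 × (j's share). Contributing is weakly dominant for j when that share is at least 1/8.8 = 0.1136, and contributing 0 is dominant otherwise.
Priya, Noor, Bao, Lena, Sam and Gita are above the threshold, contributing 48 each; the remaining 4 contribute 0. Total contributed: 288.
Hana keeps 48 and receives 8.8 × 288 × 4/49 = 206.89 from the reservoir fund, for a payoff of 254.89.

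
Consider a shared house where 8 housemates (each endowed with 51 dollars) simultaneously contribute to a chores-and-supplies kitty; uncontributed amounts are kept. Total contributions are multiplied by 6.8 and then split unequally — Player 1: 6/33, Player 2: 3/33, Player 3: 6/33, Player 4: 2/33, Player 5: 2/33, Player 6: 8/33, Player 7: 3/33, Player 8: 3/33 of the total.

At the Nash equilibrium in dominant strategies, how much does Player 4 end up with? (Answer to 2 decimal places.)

Player j's private return per contributed unit is 6.8 × (j's share). Contributing is weakly dominant for j when that share is at least 1/6.8 = 0.1471, and contributing 0 is dominant otherwise.
Player 1, Player 3 and Player 6 clear that bar, contributing 51 each; the remaining 5 contribute 0. Total contributed: 153.
Player 4 keeps 51 and receives 6.8 × 153 × 2/33 = 63.05 from the chores-and-supplies kitty, for a payoff of 114.05.

114.05 dollars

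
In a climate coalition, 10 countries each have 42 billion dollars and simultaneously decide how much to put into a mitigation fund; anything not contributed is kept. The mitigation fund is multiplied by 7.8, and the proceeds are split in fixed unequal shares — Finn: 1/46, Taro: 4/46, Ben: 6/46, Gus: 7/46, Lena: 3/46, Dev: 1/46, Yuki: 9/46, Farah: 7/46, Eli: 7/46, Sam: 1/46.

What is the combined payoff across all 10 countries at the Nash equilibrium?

For player j, contributing a unit is worthwhile iff 7.8 × (j's share) ≥ 1, i.e. iff j's share is at least 0.1282.
The shares above 0.1282 belong to Ben, Gus, Yuki, Farah and Eli, contributing 42 each; the remaining 5 contribute 0. Total contributed: 210.
The mitigation fund pays out 7.8 × 210 = 1638.00 in total (split across the unequal shares, but the aggregate is all that matters for the group sum).
The 5 free-riders keep 42 each, adding 210. Group total = 210 + 1638.00 = 1848.00.

1848.00 billion dollars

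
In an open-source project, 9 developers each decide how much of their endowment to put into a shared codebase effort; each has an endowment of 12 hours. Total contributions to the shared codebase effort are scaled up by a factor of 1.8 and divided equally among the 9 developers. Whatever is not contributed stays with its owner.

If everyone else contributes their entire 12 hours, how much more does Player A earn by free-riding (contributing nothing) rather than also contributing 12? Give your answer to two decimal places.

9.60 hours

Switching from a contribution of 12 to 0 lets Player A keep an extra 12 hours, but lowers the shared codebase effort by 12, which costs Player A their own share of that drop: 1.8/9 × 12 = 2.40.
Net gain = 12 − 2.40 = 9.60. The private return per contributed unit (0.2000) is below 1, so free-riding is indeed the best response regardless of what the others do.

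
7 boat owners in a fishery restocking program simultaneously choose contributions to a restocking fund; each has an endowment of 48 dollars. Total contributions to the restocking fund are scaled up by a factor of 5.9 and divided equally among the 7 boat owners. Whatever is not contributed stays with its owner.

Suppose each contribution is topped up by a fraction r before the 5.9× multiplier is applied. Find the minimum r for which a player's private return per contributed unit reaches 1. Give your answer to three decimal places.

With matching at rate r, one contributed unit becomes (1 + r) in the restocking fund and returns 5.9 × (1 + r) / 7 to the contributor.
Setting this equal to 1: 1 + r = 7/5.9 = 1.1864.
So the minimum matching rate is r = 1.1864 − 1 = 0.186.

0.186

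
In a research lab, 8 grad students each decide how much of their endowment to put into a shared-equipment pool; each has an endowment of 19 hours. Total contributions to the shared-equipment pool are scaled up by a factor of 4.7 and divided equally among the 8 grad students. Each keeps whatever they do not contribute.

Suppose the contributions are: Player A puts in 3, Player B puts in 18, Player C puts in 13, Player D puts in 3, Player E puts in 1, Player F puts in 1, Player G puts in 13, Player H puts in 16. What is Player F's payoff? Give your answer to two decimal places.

Total contributed: 3 + 18 + 13 + 3 + 1 + 1 + 13 + 16 = 68.
Each receives 4.7 × 68 / 8 = 39.95 from the shared-equipment pool.
Player F keeps 19 − 1 = 18, so Player F's payoff is 18 + 39.95 = 57.95.

57.95 hours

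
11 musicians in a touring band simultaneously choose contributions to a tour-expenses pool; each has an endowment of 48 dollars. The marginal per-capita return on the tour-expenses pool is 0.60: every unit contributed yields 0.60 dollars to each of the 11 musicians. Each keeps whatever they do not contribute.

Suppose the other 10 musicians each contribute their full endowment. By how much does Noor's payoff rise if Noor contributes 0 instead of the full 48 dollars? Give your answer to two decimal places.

19.20 dollars

Switching from a contribution of 48 to 0 lets Noor keep an extra 48 dollars, but lowers the tour-expenses pool by 48, which costs Noor their own share of that drop: 0.60 × 48 = 28.80.
Net gain = 48 − 28.80 = 19.20. The private return per contributed unit (0.60) is below 1, so free-riding is indeed the best response regardless of what the others do.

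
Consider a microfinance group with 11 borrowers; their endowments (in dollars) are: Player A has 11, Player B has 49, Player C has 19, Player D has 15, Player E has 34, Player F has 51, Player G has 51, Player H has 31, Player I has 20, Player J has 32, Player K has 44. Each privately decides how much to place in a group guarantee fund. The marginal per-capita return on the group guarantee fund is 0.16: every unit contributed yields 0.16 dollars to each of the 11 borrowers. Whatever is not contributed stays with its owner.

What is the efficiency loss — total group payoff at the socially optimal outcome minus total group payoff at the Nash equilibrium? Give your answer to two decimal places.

The private return per contributed unit is 0.16 < 1 for everyone, so the Nash equilibrium is zero contribution and the group total is Σ E_j = 11 + 49 + 19 + 15 + 34 + 51 + 51 + 31 + 20 + 32 + 44 = 357.
Each contributed unit returns 1.760 to the group, so the social optimum is full contribution by everyone: group total = 1.760 × 357 = 628.32.
Efficiency loss = (1.760 − 1) × 357 = 271.32.

271.32 dollars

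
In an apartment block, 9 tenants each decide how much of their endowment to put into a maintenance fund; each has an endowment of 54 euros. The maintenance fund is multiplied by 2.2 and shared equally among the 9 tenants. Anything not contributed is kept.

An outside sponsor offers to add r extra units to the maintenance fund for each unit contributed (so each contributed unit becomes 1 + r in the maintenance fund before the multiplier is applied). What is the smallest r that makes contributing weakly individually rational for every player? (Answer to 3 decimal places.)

3.091

With matching at rate r, one contributed unit becomes (1 + r) in the maintenance fund and returns 2.2 × (1 + r) / 9 to the contributor.
Setting this equal to 1: 1 + r = 9/2.2 = 4.0909.
So the minimum matching rate is r = 4.0909 − 1 = 3.091.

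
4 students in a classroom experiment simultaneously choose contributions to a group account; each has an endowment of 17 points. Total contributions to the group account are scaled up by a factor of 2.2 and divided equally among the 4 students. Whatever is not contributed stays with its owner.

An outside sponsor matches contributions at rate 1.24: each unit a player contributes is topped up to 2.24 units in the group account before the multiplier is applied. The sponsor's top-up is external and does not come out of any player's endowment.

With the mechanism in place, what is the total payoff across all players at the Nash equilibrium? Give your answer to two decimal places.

The effective private return per unit is now 2.2 × 2.24 / 4 = 1.2320 > 1, so every player's dominant strategy flips to full contribution.
At the Nash equilibrium everyone contributes 17. Group total payoff = 2.2 × 2.24 × 68 = 335.10.

335.10 points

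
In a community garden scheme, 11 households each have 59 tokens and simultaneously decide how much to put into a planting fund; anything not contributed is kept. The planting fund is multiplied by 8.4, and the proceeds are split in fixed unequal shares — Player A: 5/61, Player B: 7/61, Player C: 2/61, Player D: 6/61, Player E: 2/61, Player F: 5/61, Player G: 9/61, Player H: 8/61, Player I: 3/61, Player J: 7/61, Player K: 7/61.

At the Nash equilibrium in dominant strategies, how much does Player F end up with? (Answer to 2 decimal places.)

For player j, contributing a unit is worthwhile iff 8.4 × (j's share) ≥ 1, i.e. iff j's share is at least 0.1190.
Player G and Player H clear that bar, contributing 59 each; the remaining 9 contribute 0. Total contributed: 118.
Player F keeps 59 and receives 8.4 × 118 × 5/61 = 81.25 from the planting fund, for a payoff of 140.25.

140.25 tokens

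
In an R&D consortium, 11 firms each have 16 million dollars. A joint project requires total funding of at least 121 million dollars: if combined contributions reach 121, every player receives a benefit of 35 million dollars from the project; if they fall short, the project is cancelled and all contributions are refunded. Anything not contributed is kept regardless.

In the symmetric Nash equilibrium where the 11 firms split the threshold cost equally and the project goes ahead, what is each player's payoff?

Equal share of the threshold: 121/11 = 11.
At this profile no one gains by cutting their contribution: any cut drops the total below 121, the project is cancelled, contributions are refunded, and the deviator ends with 16, which is less than 16 − 11 + 35 = 40. Contributing more than 11 just wastes the excess. So contributing exactly 11 is a best response.
Each player's payoff: 16 − 11 + 35 = 40.

40 million dollars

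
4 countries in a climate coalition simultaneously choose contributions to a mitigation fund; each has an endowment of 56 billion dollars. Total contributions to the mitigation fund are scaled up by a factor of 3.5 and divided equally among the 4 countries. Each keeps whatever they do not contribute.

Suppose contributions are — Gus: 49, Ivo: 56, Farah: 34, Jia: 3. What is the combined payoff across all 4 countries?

579.00 billion dollars

Total contributed: 49 + 56 + 34 + 3 = 142; total kept: 4 × 56 − 142 = 82.
The mitigation fund pays out 3.5 × 142 = 497.00 in aggregate.
Group total = 82 + 497.00 = 579.00.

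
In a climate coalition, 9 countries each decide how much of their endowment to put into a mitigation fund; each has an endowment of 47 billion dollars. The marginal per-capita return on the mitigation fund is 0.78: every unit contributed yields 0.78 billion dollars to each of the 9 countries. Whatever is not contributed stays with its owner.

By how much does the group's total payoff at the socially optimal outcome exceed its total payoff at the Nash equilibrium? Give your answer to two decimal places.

The private return per contributed unit is 0.78 < 1, so contributing 0 is dominant for every player. At the Nash equilibrium everyone keeps their 47, and the group total is 9 × 47 = 423.
Each contributed unit returns 7.020 to the group as a whole (0.78 to each of 9 players), which exceeds 1, so the social optimum is full contribution: group total = 7.020 × 423 = 2969.46.
Efficiency loss = 2969.46 − 423 = 2546.46.

2546.46 billion dollars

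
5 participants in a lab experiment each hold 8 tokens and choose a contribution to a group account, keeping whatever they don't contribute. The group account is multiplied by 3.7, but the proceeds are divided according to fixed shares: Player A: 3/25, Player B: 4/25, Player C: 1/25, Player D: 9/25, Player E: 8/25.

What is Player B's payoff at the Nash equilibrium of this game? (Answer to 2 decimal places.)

17.47 tokens

For player j, contributing a unit is worthwhile iff 3.7 × (j's share) ≥ 1, i.e. iff j's share is at least 0.2703.
Player D and Player E are above the threshold, contributing 8 each; the remaining 3 contribute 0. Total contributed: 16.
Player B keeps 8 and receives 3.7 × 16 × 4/25 = 9.47 from the group account, for a payoff of 17.47.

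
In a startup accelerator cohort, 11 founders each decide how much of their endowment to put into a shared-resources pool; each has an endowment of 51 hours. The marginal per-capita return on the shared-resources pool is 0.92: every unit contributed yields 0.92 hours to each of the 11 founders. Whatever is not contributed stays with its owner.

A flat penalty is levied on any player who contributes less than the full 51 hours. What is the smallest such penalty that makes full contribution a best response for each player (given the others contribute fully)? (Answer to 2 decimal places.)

4.08 hours

Given the others contribute fully, the best deviation is to contribute 0 (any partial contribution still incurs the fine and gives up units whose private return 0.92 is below 1).
Deviating from 51 to 0 saves 51 hours but forfeits the deviator's share of the drop in the shared-resources pool: 0.92 × 51 = 46.92.
So the deviation gain is 51 − 46.92 = 4.08, and the fine must be at least 4.08 hours to wipe it out.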